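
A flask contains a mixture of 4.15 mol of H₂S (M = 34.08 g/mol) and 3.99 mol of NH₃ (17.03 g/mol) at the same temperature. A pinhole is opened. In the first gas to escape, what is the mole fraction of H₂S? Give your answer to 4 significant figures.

0.4237

Each component's effusion rate ∝ (its partial pressure)·(1/√M) ∝ n_i/√M_i.
So x_H₂S in the escaping gas = (n_H₂S/√M_H₂S) / Σ(n_i/√M_i)
= (4.15/√34.08) / (4.15/√34.08 + 3.99/√17.03) = 0.7109/(0.7109 + 0.9669) = 0.4237.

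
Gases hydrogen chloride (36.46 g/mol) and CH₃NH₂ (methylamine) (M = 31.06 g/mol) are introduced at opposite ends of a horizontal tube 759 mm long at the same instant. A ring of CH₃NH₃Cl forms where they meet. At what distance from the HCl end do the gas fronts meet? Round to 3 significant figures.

The fronts meet when d_HCl + d_CH₃NH₂ = L with d_HCl/d_CH₃NH₂ = √(M_CH₃NH₂/M_HCl) (Graham's law). Here √(M_CH₃NH₂/M_HCl) = √(31.06/36.46) = 0.9230.
With d_HCl + d_CH₃NH₂ = 759 mm, d_CH₃NH₂ = 759/(1 + 0.9230) = 394.7 mm.
d_HCl = 759 − 394.7 = 364 mm.

364 mm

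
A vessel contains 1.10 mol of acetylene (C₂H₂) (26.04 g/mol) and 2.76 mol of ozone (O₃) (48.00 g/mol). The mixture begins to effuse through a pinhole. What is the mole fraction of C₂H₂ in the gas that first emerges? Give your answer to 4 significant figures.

0.3511

Effusion rate of each component ∝ n_i/√M_i (partial pressure × 1/√M).
So x_C₂H₂ in the escaping gas = (n_C₂H₂/√M_C₂H₂) / Σ(n_i/√M_i)
= (1.10/√26.04) / (1.10/√26.04 + 2.76/√48.00) = 0.2156/(0.2156 + 0.3984) = 0.3511.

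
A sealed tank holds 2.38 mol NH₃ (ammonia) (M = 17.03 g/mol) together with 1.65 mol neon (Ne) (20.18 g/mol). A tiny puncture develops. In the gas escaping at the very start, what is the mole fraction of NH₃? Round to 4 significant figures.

The effusion rate of species i is ∝ p_i/√M_i ∝ n_i/√M_i.
Mole fraction of NH₃ in the effusate = (n_NH₃/√M_NH₃) / (n_NH₃/√M_NH₃ + n_Ne/√M_Ne)
= (2.38/√17.03) / (2.38/√17.03 + 1.65/√20.18) = 0.5767/(0.5767 + 0.3673) = 0.6109.

0.6109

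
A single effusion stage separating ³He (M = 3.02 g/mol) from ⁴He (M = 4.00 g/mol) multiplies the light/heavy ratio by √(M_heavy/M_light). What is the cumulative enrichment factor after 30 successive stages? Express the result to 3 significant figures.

After 30 stages the ratio has grown by (√(4.00/3.02))^30 = (4.00/3.02)^(30/2).
= 1.32450^15 = 67.7.

67.7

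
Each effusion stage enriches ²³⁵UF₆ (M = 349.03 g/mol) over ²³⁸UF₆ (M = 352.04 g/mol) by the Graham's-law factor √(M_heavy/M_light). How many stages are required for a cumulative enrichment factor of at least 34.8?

827

Single-stage factor α = √(352.04/349.03), so ln α = ½ ln(1.00862) = 0.004293.
Need α^N ≥ 34.8 ⇒ N ≥ ln(34.8) / ln α = 3.550 / 0.004293 = 826.75.
Minimum whole number of stages: N = 827.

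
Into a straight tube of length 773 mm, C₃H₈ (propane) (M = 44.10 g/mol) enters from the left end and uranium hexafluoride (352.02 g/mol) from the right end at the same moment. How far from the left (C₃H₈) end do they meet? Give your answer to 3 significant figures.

Graham's law gives d_C₃H₈/d_UF₆ = rate_C₃H₈/rate_UF₆ = √(M_UF₆/M_C₃H₈) = √(352.02/44.10) = 2.825.
With d_C₃H₈ + d_UF₆ = 773 mm, d_UF₆ = 773/(1 + 2.825) = 202.1 mm.
d_C₃H₈ = 773 − 202.1 = 571 mm.

571 mm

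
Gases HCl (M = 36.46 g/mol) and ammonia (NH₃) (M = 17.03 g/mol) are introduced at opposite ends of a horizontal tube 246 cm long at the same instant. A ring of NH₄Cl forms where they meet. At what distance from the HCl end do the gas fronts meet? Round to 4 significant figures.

In equal time, each gas travels a distance ∝ its rate ∝ 1/√M, so d_HCl/d_NH₃ = √(M_NH₃/M_HCl) = √(17.03/36.46) = 0.6834.
With d_HCl + d_NH₃ = 246 cm, d_NH₃ = 246/(1 + 0.6834) = 146.1 cm.
d_HCl = 246 − 146.1 = 99.87 cm.

99.87 cm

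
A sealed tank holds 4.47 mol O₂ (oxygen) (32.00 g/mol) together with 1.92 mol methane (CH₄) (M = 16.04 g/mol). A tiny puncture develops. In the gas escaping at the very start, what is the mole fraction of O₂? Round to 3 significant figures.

0.622

Effusion rate of each component ∝ n_i/√M_i (partial pressure × 1/√M).
Mole fraction of O₂ in the effusate = (n_O₂/√M_O₂) / (n_O₂/√M_O₂ + n_CH₄/√M_CH₄)
= (4.47/√32.00) / (4.47/√32.00 + 1.92/√16.04) = 0.7902/(0.7902 + 0.4794) = 0.622.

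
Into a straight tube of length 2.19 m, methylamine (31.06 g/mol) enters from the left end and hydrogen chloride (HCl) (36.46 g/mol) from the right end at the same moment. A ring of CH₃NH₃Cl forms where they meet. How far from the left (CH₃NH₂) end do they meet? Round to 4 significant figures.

1.139 m

Graham's law gives d_CH₃NH₂/d_HCl = rate_CH₃NH₂/rate_HCl = √(M_HCl/M_CH₃NH₂) = √(36.46/31.06) = 1.083.
With d_CH₃NH₂ + d_HCl = 2.19 m, d_HCl = 2.19/(1 + 1.083) = 1.051 m.
d_CH₃NH₂ = 2.19 − 1.051 = 1.139 m.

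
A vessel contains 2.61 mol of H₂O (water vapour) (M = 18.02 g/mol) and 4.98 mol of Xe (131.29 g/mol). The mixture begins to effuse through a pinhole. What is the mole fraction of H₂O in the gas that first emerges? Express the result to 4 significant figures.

Rate_i ∝ x_i/√M_i (Graham's law weighted by mole fraction), so the effusate composition follows n_i/√M_i.
So x_H₂O in the escaping gas = (n_H₂O/√M_H₂O) / Σ(n_i/√M_i)
= (2.61/√18.02) / (2.61/√18.02 + 4.98/√131.29) = 0.6148/(0.6148 + 0.4346) = 0.5859.

0.5859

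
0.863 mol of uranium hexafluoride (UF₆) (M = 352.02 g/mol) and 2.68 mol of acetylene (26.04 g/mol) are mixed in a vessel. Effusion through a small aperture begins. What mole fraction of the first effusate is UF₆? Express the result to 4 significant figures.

0.08053

Rate_i ∝ x_i/√M_i (Graham's law weighted by mole fraction), so the effusate composition follows n_i/√M_i.
Mole fraction of UF₆ in the effusate = (n_UF₆/√M_UF₆) / (n_UF₆/√M_UF₆ + n_C₂H₂/√M_C₂H₂)
= (0.863/√352.02) / (0.863/√352.02 + 2.68/√26.04) = 0.04600/(0.04600 + 0.5252) = 0.08053.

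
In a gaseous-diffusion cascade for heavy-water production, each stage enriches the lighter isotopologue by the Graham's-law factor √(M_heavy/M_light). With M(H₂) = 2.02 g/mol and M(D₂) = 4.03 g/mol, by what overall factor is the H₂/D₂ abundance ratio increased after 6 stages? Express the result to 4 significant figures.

Overall factor = α^6 with α = √(4.03/2.02), i.e. (4.03/2.02)^(6/2).
= 1.99505^3 = 7.941.

7.941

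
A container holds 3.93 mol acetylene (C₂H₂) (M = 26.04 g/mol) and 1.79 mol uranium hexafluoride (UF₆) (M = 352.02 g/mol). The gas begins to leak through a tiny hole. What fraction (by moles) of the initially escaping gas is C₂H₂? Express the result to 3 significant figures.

0.890

Rate_i ∝ x_i/√M_i (Graham's law weighted by mole fraction), so the effusate composition follows n_i/√M_i.
Mole fraction of C₂H₂ in the effusate = (n_C₂H₂/√M_C₂H₂) / (n_C₂H₂/√M_C₂H₂ + n_UF₆/√M_UF₆)
= (3.93/√26.04) / (3.93/√26.04 + 1.79/√352.02) = 0.7701/(0.7701 + 0.09540) = 0.890.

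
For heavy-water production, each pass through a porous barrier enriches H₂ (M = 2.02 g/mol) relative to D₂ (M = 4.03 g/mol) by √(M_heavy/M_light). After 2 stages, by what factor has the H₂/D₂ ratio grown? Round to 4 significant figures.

The single-stage factor is √(M_heavy/M_light), so 2 stages give [√(4.03/2.02)]^2 = (4.03/2.02)^(2/2).
= 1.99505^1 = 1.995.

1.995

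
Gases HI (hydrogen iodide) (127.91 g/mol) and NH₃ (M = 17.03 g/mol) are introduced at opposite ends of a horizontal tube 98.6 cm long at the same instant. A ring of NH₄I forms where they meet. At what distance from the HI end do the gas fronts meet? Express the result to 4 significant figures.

The fronts meet when d_HI + d_NH₃ = L with d_HI/d_NH₃ = √(M_NH₃/M_HI) (Graham's law). Here √(M_NH₃/M_HI) = √(17.03/127.91) = 0.3649.
With d_HI + d_NH₃ = 98.6 cm, d_NH₃ = 98.6/(1 + 0.3649) = 72.24 cm.
d_HI = 98.6 − 72.24 = 26.36 cm.

26.36 cm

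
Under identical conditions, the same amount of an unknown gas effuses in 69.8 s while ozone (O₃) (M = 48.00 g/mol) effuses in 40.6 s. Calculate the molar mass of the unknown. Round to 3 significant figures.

Graham's law gives t_X/t_O₃ = √(M_X/M_O₃).
69.8/40.6 = 1.719 = √(M_X/48.00)
M_X = 48.00 × 1.719² = 48.00 × 2.956 = 142 g/mol

142 g/mol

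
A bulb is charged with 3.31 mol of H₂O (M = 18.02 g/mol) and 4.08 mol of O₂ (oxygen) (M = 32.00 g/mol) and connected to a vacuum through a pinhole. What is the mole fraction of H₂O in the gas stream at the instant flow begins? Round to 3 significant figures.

0.519

The effusion rate of species i is ∝ p_i/√M_i ∝ n_i/√M_i.
x_H₂O(eff) = (n_H₂O/√M_H₂O) / (n_H₂O/√M_H₂O + n_O₂/√M_O₂)
= (3.31/√18.02) / (3.31/√18.02 + 4.08/√32.00) = 0.7797/(0.7797 + 0.7212) = 0.519.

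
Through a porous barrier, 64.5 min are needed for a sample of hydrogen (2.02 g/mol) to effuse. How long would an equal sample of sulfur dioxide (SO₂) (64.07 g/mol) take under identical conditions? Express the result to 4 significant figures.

From Graham's law, t_SO₂/t_H₂ = √(M_SO₂/M_H₂) = √(64.07/2.02) = √31.72 = 5.632.
So the time for SO₂ is 64.5 × 5.632 = 363.3 min.

363.3 min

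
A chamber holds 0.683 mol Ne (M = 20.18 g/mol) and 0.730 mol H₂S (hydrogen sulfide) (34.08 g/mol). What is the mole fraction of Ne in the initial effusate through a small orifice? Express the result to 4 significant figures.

0.5487

Effusion rate of each component ∝ n_i/√M_i (partial pressure × 1/√M).
Mole fraction of Ne in the effusate = (n_Ne/√M_Ne) / (n_Ne/√M_Ne + n_H₂S/√M_H₂S)
= (0.683/√20.18) / (0.683/√20.18 + 0.730/√34.08) = 0.1520/(0.1520 + 0.1250) = 0.5487.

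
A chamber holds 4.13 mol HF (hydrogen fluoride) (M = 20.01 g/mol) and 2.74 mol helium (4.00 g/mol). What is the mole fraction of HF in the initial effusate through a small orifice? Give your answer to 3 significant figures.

0.403

Effusion rate of each component ∝ n_i/√M_i (partial pressure × 1/√M).
So x_HF in the escaping gas = (n_HF/√M_HF) / Σ(n_i/√M_i)
= (4.13/√20.01) / (4.13/√20.01 + 2.74/√4.00) = 0.9233/(0.9233 + 1.370) = 0.403.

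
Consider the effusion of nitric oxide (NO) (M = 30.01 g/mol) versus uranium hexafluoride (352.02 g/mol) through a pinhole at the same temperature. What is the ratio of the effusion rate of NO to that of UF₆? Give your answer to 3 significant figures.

3.42

From Graham's law, rate_NO/rate_UF₆ = √(M_UF₆/M_NO) = √(352.02/30.01) = √11.73 = 3.42.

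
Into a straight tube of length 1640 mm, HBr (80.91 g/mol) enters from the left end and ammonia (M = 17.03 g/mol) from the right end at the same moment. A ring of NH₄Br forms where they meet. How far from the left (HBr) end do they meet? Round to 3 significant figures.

516 mm

In equal time, each gas travels a distance ∝ its rate ∝ 1/√M, so d_HBr/d_NH₃ = √(M_NH₃/M_HBr) = √(17.03/80.91) = 0.4588.
With d_HBr + d_NH₃ = 1640 mm, d_NH₃ = 1640/(1 + 0.4588) = 1124 mm.
d_HBr = 1640 − 1124 = 516 mm.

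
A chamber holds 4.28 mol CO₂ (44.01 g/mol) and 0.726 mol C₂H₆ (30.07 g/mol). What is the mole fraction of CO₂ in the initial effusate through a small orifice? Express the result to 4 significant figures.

0.8297

Rate_i ∝ x_i/√M_i (Graham's law weighted by mole fraction), so the effusate composition follows n_i/√M_i.
Mole fraction of CO₂ in the effusate = (n_CO₂/√M_CO₂) / (n_CO₂/√M_CO₂ + n_C₂H₆/√M_C₂H₆)
= (4.28/√44.01) / (4.28/√44.01 + 0.726/√30.07) = 0.6452/(0.6452 + 0.1324) = 0.8297.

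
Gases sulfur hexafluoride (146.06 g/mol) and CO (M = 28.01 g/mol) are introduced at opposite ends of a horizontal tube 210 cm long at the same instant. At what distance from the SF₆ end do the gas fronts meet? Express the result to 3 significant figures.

In equal time, each gas travels a distance ∝ its rate ∝ 1/√M, so d_SF₆/d_CO = √(M_CO/M_SF₆) = √(28.01/146.06) = 0.4379.
With d_SF₆ + d_CO = 210 cm, d_CO = 210/(1 + 0.4379) = 146.0 cm.
d_SF₆ = 210 − 146.0 = 64.0 cm.

64.0 cm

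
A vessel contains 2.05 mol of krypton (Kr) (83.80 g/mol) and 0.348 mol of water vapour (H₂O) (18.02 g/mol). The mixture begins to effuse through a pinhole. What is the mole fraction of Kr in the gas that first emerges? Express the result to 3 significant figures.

The effusion rate of species i is ∝ p_i/√M_i ∝ n_i/√M_i.
So x_Kr in the escaping gas = (n_Kr/√M_Kr) / Σ(n_i/√M_i)
= (2.05/√83.80) / (2.05/√83.80 + 0.348/√18.02) = 0.2239/(0.2239 + 0.08198) = 0.732.

0.732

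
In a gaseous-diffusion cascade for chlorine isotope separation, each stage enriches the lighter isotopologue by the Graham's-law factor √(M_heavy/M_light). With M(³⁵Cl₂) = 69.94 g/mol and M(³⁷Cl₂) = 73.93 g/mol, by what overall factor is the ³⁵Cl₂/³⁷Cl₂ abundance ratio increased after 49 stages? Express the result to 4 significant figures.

Each stage multiplies the ratio by α = √(73.93/69.94), so after 49 stages the overall factor is α^49 = (73.93/69.94)^(49/2).
= 1.05705^(49/2) = 3.893.

3.893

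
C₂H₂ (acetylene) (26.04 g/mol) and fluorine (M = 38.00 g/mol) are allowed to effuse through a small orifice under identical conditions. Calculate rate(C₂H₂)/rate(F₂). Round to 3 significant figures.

Using Graham's law: rate_C₂H₂/rate_F₂ = √(M_F₂/M_C₂H₂) = √(38.00/26.04) = √1.459 = 1.21.

1.21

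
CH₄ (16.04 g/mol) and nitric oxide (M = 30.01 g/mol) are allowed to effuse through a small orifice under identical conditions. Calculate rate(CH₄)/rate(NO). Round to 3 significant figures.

1.37

Graham's law gives rate_CH₄/rate_NO = √(M_NO/M_CH₄) = √(30.01/16.04) = √1.871 = 1.37.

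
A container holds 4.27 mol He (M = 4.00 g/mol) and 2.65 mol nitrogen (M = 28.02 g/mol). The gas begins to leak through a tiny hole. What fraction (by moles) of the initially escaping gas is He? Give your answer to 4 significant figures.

Effusion rate of each component ∝ n_i/√M_i (partial pressure × 1/√M).
So x_He in the escaping gas = (n_He/√M_He) / Σ(n_i/√M_i)
= (4.27/√4.00) / (4.27/√4.00 + 2.65/√28.02) = 2.135/(2.135 + 0.5006) = 0.8101.

0.8101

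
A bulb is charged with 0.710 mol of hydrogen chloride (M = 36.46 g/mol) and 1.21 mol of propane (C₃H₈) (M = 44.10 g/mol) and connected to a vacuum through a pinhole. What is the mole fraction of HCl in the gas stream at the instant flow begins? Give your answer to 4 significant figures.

Effusion rate of each component ∝ n_i/√M_i (partial pressure × 1/√M).
Mole fraction of HCl in the effusate = (n_HCl/√M_HCl) / (n_HCl/√M_HCl + n_C₃H₈/√M_C₃H₈)
= (0.710/√36.46) / (0.710/√36.46 + 1.21/√44.10) = 0.1176/(0.1176 + 0.1822) = 0.3922.

0.3922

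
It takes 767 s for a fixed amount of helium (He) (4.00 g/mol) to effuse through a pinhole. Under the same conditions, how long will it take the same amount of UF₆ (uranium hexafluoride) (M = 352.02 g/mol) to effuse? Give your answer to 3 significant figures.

From Graham's law, t_UF₆/t_He = √(M_UF₆/M_He) = √(352.02/4.00) = √88.00 = 9.381.
So the time for UF₆ is 767 × 9.381 = 7200 s.

7200 s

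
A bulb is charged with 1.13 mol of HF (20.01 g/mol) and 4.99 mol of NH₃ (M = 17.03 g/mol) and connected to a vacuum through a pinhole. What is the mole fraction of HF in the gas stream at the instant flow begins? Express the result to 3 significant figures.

Effusion rate of each component ∝ n_i/√M_i (partial pressure × 1/√M).
So x_HF in the escaping gas = (n_HF/√M_HF) / Σ(n_i/√M_i)
= (1.13/√20.01) / (1.13/√20.01 + 4.99/√17.03) = 0.2526/(0.2526 + 1.209) = 0.173.

0.173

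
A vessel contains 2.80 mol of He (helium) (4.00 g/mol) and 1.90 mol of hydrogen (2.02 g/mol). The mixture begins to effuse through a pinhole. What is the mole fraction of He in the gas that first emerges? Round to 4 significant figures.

0.5115

Each component's effusion rate ∝ (its partial pressure)·(1/√M) ∝ n_i/√M_i.
Mole fraction of He in the effusate = (n_He/√M_He) / (n_He/√M_He + n_H₂/√M_H₂)
= (2.80/√4.00) / (2.80/√4.00 + 1.90/√2.02) = 1.400/(1.400 + 1.337) = 0.5115.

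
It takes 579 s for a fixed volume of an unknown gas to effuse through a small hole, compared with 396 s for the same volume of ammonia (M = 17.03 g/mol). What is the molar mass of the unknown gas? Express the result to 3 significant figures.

Graham's law gives t_X/t_NH₃ = √(M_X/M_NH₃).
579/396 = 1.462 = √(M_X/17.03)
M_X = 17.03 × 1.462² = 17.03 × 2.138 = 36.4 g/mol

36.4 g/mol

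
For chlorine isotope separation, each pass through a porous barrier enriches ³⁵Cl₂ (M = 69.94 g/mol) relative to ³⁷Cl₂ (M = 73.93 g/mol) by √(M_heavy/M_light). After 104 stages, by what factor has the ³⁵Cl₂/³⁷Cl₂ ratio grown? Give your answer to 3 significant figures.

17.9

The single-stage factor is √(M_heavy/M_light), so 104 stages give [√(73.93/69.94)]^104 = (73.93/69.94)^(104/2).
= 1.05705^52 = 17.9.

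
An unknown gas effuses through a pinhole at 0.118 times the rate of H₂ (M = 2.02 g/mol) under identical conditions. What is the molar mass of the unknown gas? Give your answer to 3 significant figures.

145 g/mol

From Graham's law, rate_X/rate_H₂ = √(M_H₂/M_X).
0.118 = √(2.02/M_X)
M_X = 2.02 / 0.118² = 2.02 / 0.01392 = 145 g/mol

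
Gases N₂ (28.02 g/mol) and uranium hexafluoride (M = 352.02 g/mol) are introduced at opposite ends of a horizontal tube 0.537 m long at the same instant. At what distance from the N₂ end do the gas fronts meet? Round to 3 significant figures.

Distances travelled in equal time are proportional to diffusion rates, so d_N₂/d_UF₆ = √(M_UF₆/M_N₂) = √(352.02/28.02) = 3.544.
With d_N₂ + d_UF₆ = 0.537 m, d_UF₆ = 0.537/(1 + 3.544) = 0.1182 m.
d_N₂ = 0.537 − 0.1182 = 0.419 m.

0.419 m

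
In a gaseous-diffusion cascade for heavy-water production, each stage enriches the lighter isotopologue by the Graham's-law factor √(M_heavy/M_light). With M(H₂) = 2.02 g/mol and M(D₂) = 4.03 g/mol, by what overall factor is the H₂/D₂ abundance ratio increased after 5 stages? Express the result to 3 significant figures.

5.62

Each stage multiplies the ratio by α = √(4.03/2.02), so after 5 stages the overall factor is α^5 = (4.03/2.02)^(5/2).
= 1.99505^(5/2) = 5.62.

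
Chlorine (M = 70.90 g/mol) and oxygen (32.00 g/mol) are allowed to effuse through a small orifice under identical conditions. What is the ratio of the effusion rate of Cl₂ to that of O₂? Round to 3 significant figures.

0.672

By Graham's law, rate_Cl₂/rate_O₂ = √(M_O₂/M_Cl₂) = √(32.00/70.90) = √0.4513 = 0.672.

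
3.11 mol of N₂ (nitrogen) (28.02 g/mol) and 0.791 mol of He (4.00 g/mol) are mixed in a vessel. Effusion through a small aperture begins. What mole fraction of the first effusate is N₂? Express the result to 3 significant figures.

The effusion rate of species i is ∝ p_i/√M_i ∝ n_i/√M_i.
Mole fraction of N₂ in the effusate = (n_N₂/√M_N₂) / (n_N₂/√M_N₂ + n_He/√M_He)
= (3.11/√28.02) / (3.11/√28.02 + 0.791/√4.00) = 0.5875/(0.5875 + 0.3955) = 0.598.

0.598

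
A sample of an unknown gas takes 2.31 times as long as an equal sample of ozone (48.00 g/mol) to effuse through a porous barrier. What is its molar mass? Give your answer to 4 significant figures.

256.1 g/mol

Using Graham's law: t_X/t_O₃ = √(M_X/M_O₃).
2.31 = √(M_X/48.00)
M_X = 48.00 × 2.31² = 48.00 × 5.336 = 256.1 g/mol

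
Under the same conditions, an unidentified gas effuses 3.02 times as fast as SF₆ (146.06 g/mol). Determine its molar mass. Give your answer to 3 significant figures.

16.0 g/mol

Using Graham's law: rate_X/rate_SF₆ = √(M_SF₆/M_X).
3.02 = √(146.06/M_X)
M_X = 146.06 / 3.02² = 146.06 / 9.120 = 16.0 g/mol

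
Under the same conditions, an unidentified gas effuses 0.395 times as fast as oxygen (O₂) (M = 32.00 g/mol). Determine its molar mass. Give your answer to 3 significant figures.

By Graham's law, rate_X/rate_O₂ = √(M_O₂/M_X).
0.395 = √(32.00/M_X)
M_X = 32.00 / 0.395² = 32.00 / 0.1560 = 205 g/mol

205 g/mol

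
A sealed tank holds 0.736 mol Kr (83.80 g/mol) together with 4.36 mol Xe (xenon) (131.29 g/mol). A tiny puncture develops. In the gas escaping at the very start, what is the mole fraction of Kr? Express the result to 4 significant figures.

0.1744

Each component's effusion rate ∝ (its partial pressure)·(1/√M) ∝ n_i/√M_i.
x_Kr(eff) = (n_Kr/√M_Kr) / (n_Kr/√M_Kr + n_Xe/√M_Xe)
= (0.736/√83.80) / (0.736/√83.80 + 4.36/√131.29) = 0.08040/(0.08040 + 0.3805) = 0.1744.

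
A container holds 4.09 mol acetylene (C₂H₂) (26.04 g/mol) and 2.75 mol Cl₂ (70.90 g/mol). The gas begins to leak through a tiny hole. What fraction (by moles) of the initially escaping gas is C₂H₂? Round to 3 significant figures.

The effusion rate of species i is ∝ p_i/√M_i ∝ n_i/√M_i.
So x_C₂H₂ in the escaping gas = (n_C₂H₂/√M_C₂H₂) / Σ(n_i/√M_i)
= (4.09/√26.04) / (4.09/√26.04 + 2.75/√70.90) = 0.8015/(0.8015 + 0.3266) = 0.710.

0.710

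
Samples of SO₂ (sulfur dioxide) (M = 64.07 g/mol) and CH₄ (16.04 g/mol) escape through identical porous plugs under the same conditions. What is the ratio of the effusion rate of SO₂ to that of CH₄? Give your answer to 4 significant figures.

0.5004

Using Graham's law: rate_SO₂/rate_CH₄ = √(M_CH₄/M_SO₂) = √(16.04/64.07) = √0.2504 = 0.5004.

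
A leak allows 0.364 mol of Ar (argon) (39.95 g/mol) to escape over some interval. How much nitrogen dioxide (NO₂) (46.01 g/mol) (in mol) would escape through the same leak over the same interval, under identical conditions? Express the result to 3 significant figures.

0.339 mol

By Graham's law, rate_NO₂/rate_Ar = √(M_Ar/M_NO₂) = √(39.95/46.01) = √0.8683 = 0.9318.
So the amount for NO₂ is 0.364 × 0.9318 = 0.339 mol.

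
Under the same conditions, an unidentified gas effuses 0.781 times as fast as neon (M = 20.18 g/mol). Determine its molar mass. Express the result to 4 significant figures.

33.08 g/mol

Using Graham's law: rate_X/rate_Ne = √(M_Ne/M_X).
0.781 = √(20.18/M_X)
M_X = 20.18 / 0.781² = 20.18 / 0.6100 = 33.08 g/mol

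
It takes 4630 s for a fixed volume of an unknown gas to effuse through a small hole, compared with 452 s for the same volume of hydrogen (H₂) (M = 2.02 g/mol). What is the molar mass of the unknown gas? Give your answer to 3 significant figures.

Using Graham's law: t_X/t_H₂ = √(M_X/M_H₂).
4630/452 = 10.24 = √(M_X/2.02)
M_X = 2.02 × 10.24² = 2.02 × 104.9 = 212 g/mol

212 g/mol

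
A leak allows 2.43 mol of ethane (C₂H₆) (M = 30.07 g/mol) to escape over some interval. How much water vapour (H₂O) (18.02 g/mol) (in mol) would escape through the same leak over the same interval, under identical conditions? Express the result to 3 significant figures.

3.14 mol

By Graham's law, rate_H₂O/rate_C₂H₆ = √(M_C₂H₆/M_H₂O) = √(30.07/18.02) = √1.669 = 1.292.
So the amount for H₂O is 2.43 × 1.292 = 3.14 mol.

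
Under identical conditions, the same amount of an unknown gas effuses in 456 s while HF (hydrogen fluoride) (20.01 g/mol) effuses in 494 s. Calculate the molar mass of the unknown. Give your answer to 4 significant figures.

Using Graham's law: t_X/t_HF = √(M_X/M_HF).
456/494 = 0.9231 = √(M_X/20.01)
M_X = 20.01 × 0.9231² = 20.01 × 0.8521 = 17.05 g/mol

17.05 g/mol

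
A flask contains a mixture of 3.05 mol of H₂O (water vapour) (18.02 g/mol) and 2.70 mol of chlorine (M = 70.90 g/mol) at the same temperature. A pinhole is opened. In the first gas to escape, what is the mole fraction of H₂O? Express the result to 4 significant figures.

Each component's effusion rate ∝ (its partial pressure)·(1/√M) ∝ n_i/√M_i.
x_H₂O(eff) = (n_H₂O/√M_H₂O) / (n_H₂O/√M_H₂O + n_Cl₂/√M_Cl₂)
= (3.05/√18.02) / (3.05/√18.02 + 2.70/√70.90) = 0.7185/(0.7185 + 0.3207) = 0.6914.

0.6914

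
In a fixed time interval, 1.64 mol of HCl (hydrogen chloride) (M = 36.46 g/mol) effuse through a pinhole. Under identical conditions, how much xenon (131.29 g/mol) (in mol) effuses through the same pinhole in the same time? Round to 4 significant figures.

Since effusion rate ∝ 1/√M, rate_Xe/rate_HCl = √(M_HCl/M_Xe) = √(36.46/131.29) = √0.2777 = 0.5270.
So the amount for Xe is 1.64 × 0.5270 = 0.8642 mol.

0.8642 mol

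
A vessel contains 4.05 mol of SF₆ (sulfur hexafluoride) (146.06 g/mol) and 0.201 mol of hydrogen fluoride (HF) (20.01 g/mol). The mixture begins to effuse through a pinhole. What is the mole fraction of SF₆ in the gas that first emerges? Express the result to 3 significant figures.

0.882

Effusion rate of each component ∝ n_i/√M_i (partial pressure × 1/√M).
x_SF₆(eff) = (n_SF₆/√M_SF₆) / (n_SF₆/√M_SF₆ + n_HF/√M_HF)
= (4.05/√146.06) / (4.05/√146.06 + 0.201/√20.01) = 0.3351/(0.3351 + 0.04493) = 0.882.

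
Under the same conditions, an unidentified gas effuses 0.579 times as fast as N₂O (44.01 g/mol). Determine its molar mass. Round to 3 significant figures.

131 g/mol

Graham's law gives rate_X/rate_N₂O = √(M_N₂O/M_X).
0.579 = √(44.01/M_X)
M_X = 44.01 / 0.579² = 44.01 / 0.3352 = 131 g/mol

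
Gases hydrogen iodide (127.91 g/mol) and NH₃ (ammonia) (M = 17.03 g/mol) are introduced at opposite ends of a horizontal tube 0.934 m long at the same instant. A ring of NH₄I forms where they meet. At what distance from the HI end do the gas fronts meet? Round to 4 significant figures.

0.2497 m

The fronts meet when d_HI + d_NH₃ = L with d_HI/d_NH₃ = √(M_NH₃/M_HI) (Graham's law). Here √(M_NH₃/M_HI) = √(17.03/127.91) = 0.3649.
With d_HI + d_NH₃ = 0.934 m, d_NH₃ = 0.934/(1 + 0.3649) = 0.6843 m.
d_HI = 0.934 − 0.6843 = 0.2497 m.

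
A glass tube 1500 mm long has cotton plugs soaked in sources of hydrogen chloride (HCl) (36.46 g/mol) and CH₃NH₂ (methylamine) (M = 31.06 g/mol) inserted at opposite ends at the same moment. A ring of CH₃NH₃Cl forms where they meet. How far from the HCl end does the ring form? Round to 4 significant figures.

720.0 mm

Graham's law gives d_HCl/d_CH₃NH₂ = rate_HCl/rate_CH₃NH₂ = √(M_CH₃NH₂/M_HCl) = √(31.06/36.46) = 0.9230.
With d_HCl + d_CH₃NH₂ = 1500 mm, d_CH₃NH₂ = 1500/(1 + 0.9230) = 780.0 mm.
d_HCl = 1500 − 780.0 = 720.0 mm.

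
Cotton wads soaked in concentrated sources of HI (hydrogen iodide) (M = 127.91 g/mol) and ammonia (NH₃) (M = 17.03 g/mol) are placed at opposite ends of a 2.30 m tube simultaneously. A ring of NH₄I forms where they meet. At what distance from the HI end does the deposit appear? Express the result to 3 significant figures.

0.615 m

The fronts meet when d_HI + d_NH₃ = L with d_HI/d_NH₃ = √(M_NH₃/M_HI) (Graham's law). Here √(M_NH₃/M_HI) = √(17.03/127.91) = 0.3649.
With d_HI + d_NH₃ = 2.30 m, d_NH₃ = 2.30/(1 + 0.3649) = 1.685 m.
d_HI = 2.30 − 1.685 = 0.615 m.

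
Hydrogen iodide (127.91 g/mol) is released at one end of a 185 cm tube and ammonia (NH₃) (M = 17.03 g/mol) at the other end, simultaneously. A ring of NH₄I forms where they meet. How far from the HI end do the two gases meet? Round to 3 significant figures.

Distances travelled in equal time are proportional to diffusion rates, so d_HI/d_NH₃ = √(M_NH₃/M_HI) = √(17.03/127.91) = 0.3649.
With d_HI + d_NH₃ = 185 cm, d_NH₃ = 185/(1 + 0.3649) = 135.5 cm.
d_HI = 185 − 135.5 = 49.5 cm.

49.5 cm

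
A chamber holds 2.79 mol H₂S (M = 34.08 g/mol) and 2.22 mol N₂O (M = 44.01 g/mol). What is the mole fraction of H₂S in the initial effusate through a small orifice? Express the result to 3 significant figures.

0.588

Each component's effusion rate ∝ (its partial pressure)·(1/√M) ∝ n_i/√M_i.
x_H₂S(eff) = (n_H₂S/√M_H₂S) / (n_H₂S/√M_H₂S + n_N₂O/√M_N₂O)
= (2.79/√34.08) / (2.79/√34.08 + 2.22/√44.01) = 0.4779/(0.4779 + 0.3346) = 0.588.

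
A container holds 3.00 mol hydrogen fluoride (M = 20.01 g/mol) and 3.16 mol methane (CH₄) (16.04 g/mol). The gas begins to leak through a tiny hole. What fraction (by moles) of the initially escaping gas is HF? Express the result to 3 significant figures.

0.459

Rate_i ∝ x_i/√M_i (Graham's law weighted by mole fraction), so the effusate composition follows n_i/√M_i.
Mole fraction of HF in the effusate = (n_HF/√M_HF) / (n_HF/√M_HF + n_CH₄/√M_CH₄)
= (3.00/√20.01) / (3.00/√20.01 + 3.16/√16.04) = 0.6707/(0.6707 + 0.7890) = 0.459.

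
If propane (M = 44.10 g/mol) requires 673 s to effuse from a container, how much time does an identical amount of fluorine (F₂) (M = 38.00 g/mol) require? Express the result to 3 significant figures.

Since effusion rate ∝ 1/√M, t_F₂/t_C₃H₈ = √(M_F₂/M_C₃H₈) = √(38.00/44.10) = √0.8617 = 0.9283.
So the time for F₂ is 673 × 0.9283 = 625 s.

625 s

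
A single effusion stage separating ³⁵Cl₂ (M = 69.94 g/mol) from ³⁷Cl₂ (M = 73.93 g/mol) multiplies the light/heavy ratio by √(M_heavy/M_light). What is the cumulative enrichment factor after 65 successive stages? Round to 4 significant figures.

6.069

The single-stage factor is √(M_heavy/M_light), so 65 stages give [√(73.93/69.94)]^65 = (73.93/69.94)^(65/2).
= 1.05705^(65/2) = 6.069.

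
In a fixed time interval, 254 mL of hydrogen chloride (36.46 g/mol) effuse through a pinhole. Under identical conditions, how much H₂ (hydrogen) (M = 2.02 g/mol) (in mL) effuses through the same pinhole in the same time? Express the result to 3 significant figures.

1080 mL

Using Graham's law: rate_H₂/rate_HCl = √(M_HCl/M_H₂) = √(36.46/2.02) = √18.05 = 4.248.
So the volume for H₂ is 254 × 4.248 = 1080 mL.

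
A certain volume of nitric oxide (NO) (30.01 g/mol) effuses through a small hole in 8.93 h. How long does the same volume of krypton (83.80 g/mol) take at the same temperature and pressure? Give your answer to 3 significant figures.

14.9 h

By Graham's law, t_Kr/t_NO = √(M_Kr/M_NO) = √(83.80/30.01) = √2.792 = 1.671.
So the time for Kr is 8.93 × 1.671 = 14.9 h.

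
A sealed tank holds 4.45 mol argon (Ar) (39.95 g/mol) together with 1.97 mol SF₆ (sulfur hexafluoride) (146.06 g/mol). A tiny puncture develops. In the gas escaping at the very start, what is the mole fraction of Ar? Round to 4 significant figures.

0.8120

The effusion rate of species i is ∝ p_i/√M_i ∝ n_i/√M_i.
So x_Ar in the escaping gas = (n_Ar/√M_Ar) / Σ(n_i/√M_i)
= (4.45/√39.95) / (4.45/√39.95 + 1.97/√146.06) = 0.7040/(0.7040 + 0.1630) = 0.8120.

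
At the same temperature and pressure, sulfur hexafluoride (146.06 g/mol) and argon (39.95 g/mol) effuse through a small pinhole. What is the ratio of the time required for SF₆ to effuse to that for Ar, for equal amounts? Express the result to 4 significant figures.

1.912

Graham's law gives t_SF₆/t_Ar = √(M_SF₆/M_Ar) = √(146.06/39.95) = √3.656 = 1.912.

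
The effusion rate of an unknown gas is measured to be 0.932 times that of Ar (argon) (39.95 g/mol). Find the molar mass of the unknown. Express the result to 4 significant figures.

45.99 g/mol

By Graham's law, rate_X/rate_Ar = √(M_Ar/M_X).
0.932 = √(39.95/M_X)
M_X = 39.95 / 0.932² = 39.95 / 0.8686 = 45.99 g/mol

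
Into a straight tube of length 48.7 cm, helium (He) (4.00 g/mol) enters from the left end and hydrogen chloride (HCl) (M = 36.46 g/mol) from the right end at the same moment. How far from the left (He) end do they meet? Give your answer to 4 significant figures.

Graham's law gives d_He/d_HCl = rate_He/rate_HCl = √(M_HCl/M_He) = √(36.46/4.00) = 3.019.
With d_He + d_HCl = 48.7 cm, d_HCl = 48.7/(1 + 3.019) = 12.12 cm.
d_He = 48.7 − 12.12 = 36.58 cm.

36.58 cm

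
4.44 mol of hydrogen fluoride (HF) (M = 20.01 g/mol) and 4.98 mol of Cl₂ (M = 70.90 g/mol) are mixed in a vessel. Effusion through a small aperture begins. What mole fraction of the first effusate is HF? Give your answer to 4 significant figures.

Rate_i ∝ x_i/√M_i (Graham's law weighted by mole fraction), so the effusate composition follows n_i/√M_i.
x_HF(eff) = (n_HF/√M_HF) / (n_HF/√M_HF + n_Cl₂/√M_Cl₂)
= (4.44/√20.01) / (4.44/√20.01 + 4.98/√70.90) = 0.9926/(0.9926 + 0.5914) = 0.6266.

0.6266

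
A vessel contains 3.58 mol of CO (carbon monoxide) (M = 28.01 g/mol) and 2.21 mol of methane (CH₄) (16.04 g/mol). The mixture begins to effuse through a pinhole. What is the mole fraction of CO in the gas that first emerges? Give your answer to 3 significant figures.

0.551

Effusion rate of each component ∝ n_i/√M_i (partial pressure × 1/√M).
Mole fraction of CO in the effusate = (n_CO/√M_CO) / (n_CO/√M_CO + n_CH₄/√M_CH₄)
= (3.58/√28.01) / (3.58/√28.01 + 2.21/√16.04) = 0.6764/(0.6764 + 0.5518) = 0.551.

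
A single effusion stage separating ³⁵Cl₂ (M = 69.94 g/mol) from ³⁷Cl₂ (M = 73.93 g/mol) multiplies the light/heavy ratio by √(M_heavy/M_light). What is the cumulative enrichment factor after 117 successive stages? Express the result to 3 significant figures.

25.7

The single-stage factor is √(M_heavy/M_light), so 117 stages give [√(73.93/69.94)]^117 = (73.93/69.94)^(117/2).
= 1.05705^(117/2) = 25.7.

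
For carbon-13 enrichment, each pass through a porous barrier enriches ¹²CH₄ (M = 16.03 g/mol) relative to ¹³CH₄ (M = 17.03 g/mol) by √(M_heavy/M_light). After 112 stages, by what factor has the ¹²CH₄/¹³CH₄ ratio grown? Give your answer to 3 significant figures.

Each stage multiplies the ratio by α = √(17.03/16.03), so after 112 stages the overall factor is α^112 = (17.03/16.03)^(112/2).
= 1.06238^56 = 29.6.

29.6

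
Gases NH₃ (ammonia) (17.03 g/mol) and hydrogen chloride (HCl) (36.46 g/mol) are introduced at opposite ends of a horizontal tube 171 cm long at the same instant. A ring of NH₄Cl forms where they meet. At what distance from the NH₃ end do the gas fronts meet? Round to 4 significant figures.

In equal time, each gas travels a distance ∝ its rate ∝ 1/√M, so d_NH₃/d_HCl = √(M_HCl/M_NH₃) = √(36.46/17.03) = 1.463.
With d_NH₃ + d_HCl = 171 cm, d_HCl = 171/(1 + 1.463) = 69.42 cm.
d_NH₃ = 171 − 69.42 = 101.6 cm.

101.6 cm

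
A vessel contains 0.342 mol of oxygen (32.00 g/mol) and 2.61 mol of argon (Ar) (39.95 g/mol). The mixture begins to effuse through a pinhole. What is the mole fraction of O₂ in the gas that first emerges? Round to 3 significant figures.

0.128

Rate_i ∝ x_i/√M_i (Graham's law weighted by mole fraction), so the effusate composition follows n_i/√M_i.
Mole fraction of O₂ in the effusate = (n_O₂/√M_O₂) / (n_O₂/√M_O₂ + n_Ar/√M_Ar)
= (0.342/√32.00) / (0.342/√32.00 + 2.61/√39.95) = 0.06046/(0.06046 + 0.4129) = 0.128.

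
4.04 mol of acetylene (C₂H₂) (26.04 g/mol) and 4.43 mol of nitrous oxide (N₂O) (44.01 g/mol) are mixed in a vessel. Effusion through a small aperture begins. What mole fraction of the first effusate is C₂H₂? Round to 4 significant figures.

Each component's effusion rate ∝ (its partial pressure)·(1/√M) ∝ n_i/√M_i.
So x_C₂H₂ in the escaping gas = (n_C₂H₂/√M_C₂H₂) / Σ(n_i/√M_i)
= (4.04/√26.04) / (4.04/√26.04 + 4.43/√44.01) = 0.7917/(0.7917 + 0.6678) = 0.5425.

0.5425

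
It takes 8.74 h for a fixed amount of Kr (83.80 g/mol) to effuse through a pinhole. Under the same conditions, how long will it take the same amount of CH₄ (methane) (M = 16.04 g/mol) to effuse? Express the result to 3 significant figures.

Since effusion rate ∝ 1/√M, t_CH₄/t_Kr = √(M_CH₄/M_Kr) = √(16.04/83.80) = √0.1914 = 0.4375.
So the time for CH₄ is 8.74 × 0.4375 = 3.82 h.

3.82 h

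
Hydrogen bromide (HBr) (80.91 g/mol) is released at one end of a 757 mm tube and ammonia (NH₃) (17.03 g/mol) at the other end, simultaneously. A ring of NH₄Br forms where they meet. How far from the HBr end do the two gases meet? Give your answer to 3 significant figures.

238 mm

The fronts meet when d_HBr + d_NH₃ = L with d_HBr/d_NH₃ = √(M_NH₃/M_HBr) (Graham's law). Here √(M_NH₃/M_HBr) = √(17.03/80.91) = 0.4588.
With d_HBr + d_NH₃ = 757 mm, d_NH₃ = 757/(1 + 0.4588) = 518.9 mm.
d_HBr = 757 − 518.9 = 238 mm.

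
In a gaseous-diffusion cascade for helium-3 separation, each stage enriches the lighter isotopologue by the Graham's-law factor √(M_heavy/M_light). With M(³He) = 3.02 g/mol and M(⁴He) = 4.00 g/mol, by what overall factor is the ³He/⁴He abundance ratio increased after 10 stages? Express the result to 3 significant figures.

The single-stage factor is √(M_heavy/M_light), so 10 stages give [√(4.00/3.02)]^10 = (4.00/3.02)^(10/2).
= 1.32450^5 = 4.08.

4.08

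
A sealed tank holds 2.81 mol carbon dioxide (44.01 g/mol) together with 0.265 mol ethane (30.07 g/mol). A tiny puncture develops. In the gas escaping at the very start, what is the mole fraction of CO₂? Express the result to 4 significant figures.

Rate_i ∝ x_i/√M_i (Graham's law weighted by mole fraction), so the effusate composition follows n_i/√M_i.
x_CO₂(eff) = (n_CO₂/√M_CO₂) / (n_CO₂/√M_CO₂ + n_C₂H₆/√M_C₂H₆)
= (2.81/√44.01) / (2.81/√44.01 + 0.265/√30.07) = 0.4236/(0.4236 + 0.04833) = 0.8976.

0.8976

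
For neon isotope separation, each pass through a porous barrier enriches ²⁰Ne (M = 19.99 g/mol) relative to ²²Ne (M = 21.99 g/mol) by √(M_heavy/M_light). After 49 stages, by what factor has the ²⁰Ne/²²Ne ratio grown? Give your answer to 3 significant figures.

10.3

Each stage multiplies the ratio by α = √(21.99/19.99), so after 49 stages the overall factor is α^49 = (21.99/19.99)^(49/2).
= 1.10005^(49/2) = 10.3.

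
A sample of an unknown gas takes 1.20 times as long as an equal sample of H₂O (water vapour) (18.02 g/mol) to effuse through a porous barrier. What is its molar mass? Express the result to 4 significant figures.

By Graham's law, t_X/t_H₂O = √(M_X/M_H₂O).
1.20 = √(M_X/18.02)
M_X = 18.02 × 1.20² = 18.02 × 1.440 = 25.95 g/mol

25.95 g/mol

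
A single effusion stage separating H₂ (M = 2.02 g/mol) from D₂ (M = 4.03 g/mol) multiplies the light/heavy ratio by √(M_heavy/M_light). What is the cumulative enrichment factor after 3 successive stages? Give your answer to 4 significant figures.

Overall factor = α^3 with α = √(4.03/2.02), i.e. (4.03/2.02)^(3/2).
= 1.99505^(3/2) = 2.818.

2.818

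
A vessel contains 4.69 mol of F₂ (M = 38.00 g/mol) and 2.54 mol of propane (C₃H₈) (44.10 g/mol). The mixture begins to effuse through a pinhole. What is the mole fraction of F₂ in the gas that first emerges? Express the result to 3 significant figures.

0.665

Each component's effusion rate ∝ (its partial pressure)·(1/√M) ∝ n_i/√M_i.
x_F₂(eff) = (n_F₂/√M_F₂) / (n_F₂/√M_F₂ + n_C₃H₈/√M_C₃H₈)
= (4.69/√38.00) / (4.69/√38.00 + 2.54/√44.10) = 0.7608/(0.7608 + 0.3825) = 0.665.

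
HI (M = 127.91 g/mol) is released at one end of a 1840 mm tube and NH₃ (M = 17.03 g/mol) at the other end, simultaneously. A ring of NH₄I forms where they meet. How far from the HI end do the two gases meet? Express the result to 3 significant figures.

492 mm

Graham's law gives d_HI/d_NH₃ = rate_HI/rate_NH₃ = √(M_NH₃/M_HI) = √(17.03/127.91) = 0.3649.
With d_HI + d_NH₃ = 1840 mm, d_NH₃ = 1840/(1 + 0.3649) = 1348 mm.
d_HI = 1840 − 1348 = 492 mm.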